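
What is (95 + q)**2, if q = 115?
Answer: 44100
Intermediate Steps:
(95 + q)**2 = (95 + 115)**2 = 210**2 = 44100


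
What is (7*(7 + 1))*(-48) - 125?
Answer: -2813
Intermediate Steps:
(7*(7 + 1))*(-48) - 125 = (7*8)*(-48) - 125 = 56*(-48) - 125 = -2688 - 125 = -2813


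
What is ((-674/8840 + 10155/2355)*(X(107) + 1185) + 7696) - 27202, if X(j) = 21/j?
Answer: -268896109446/18562895 ≈ -14486.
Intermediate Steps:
((-674/8840 + 10155/2355)*(X(107) + 1185) + 7696) - 27202 = ((-674/8840 + 10155/2355)*(21/107 + 1185) + 7696) - 27202 = ((-674*1/8840 + 10155*(1/2355))*(21*(1/107) + 1185) + 7696) - 27202 = ((-337/4420 + 677/157)*(21/107 + 1185) + 7696) - 27202 = ((2939431/693940)*(126816/107) + 7696) - 27202 = (93191720424/18562895 + 7696) - 27202 = 236051760344/18562895 - 27202 = -268896109446/18562895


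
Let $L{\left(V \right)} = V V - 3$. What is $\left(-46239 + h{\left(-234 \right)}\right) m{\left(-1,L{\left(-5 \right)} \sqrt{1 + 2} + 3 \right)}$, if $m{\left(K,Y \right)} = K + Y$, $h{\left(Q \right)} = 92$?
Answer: $-92294 - 1015234 \sqrt{3} \approx -1.8507 \cdot 10^{6}$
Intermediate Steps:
$L{\left(V \right)} = -3 + V^{2}$ ($L{\left(V \right)} = V^{2} - 3 = -3 + V^{2}$)
$\left(-46239 + h{\left(-234 \right)}\right) m{\left(-1,L{\left(-5 \right)} \sqrt{1 + 2} + 3 \right)} = \left(-46239 + 92\right) \left(-1 + \left(\left(-3 + \left(-5\right)^{2}\right) \sqrt{1 + 2} + 3\right)\right) = - 46147 \left(-1 + \left(\left(-3 + 25\right) \sqrt{3} + 3\right)\right) = - 46147 \left(-1 + \left(22 \sqrt{3} + 3\right)\right) = - 46147 \left(-1 + \left(3 + 22 \sqrt{3}\right)\right) = - 46147 \left(2 + 22 \sqrt{3}\right) = -92294 - 1015234 \sqrt{3}$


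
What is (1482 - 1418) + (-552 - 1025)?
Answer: -1513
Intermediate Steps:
(1482 - 1418) + (-552 - 1025) = 64 - 1577 = -1513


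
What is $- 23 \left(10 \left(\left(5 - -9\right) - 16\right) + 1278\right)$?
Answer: $-28934$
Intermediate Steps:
$- 23 \left(10 \left(\left(5 - -9\right) - 16\right) + 1278\right) = - 23 \left(10 \left(\left(5 + 9\right) - 16\right) + 1278\right) = - 23 \left(10 \left(14 - 16\right) + 1278\right) = - 23 \left(10 \left(-2\right) + 1278\right) = - 23 \left(-20 + 1278\right) = \left(-23\right) 1258 = -28934$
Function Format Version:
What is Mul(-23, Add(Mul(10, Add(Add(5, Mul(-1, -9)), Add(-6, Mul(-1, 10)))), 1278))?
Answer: -28934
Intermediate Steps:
Mul(-23, Add(Mul(10, Add(Add(5, Mul(-1, -9)), Add(-6, Mul(-1, 10)))), 1278)) = Mul(-23, Add(Mul(10, Add(Add(5, 9), Add(-6, -10))), 1278)) = Mul(-23, Add(Mul(10, Add(14, -16)), 1278)) = Mul(-23, Add(Mul(10, -2), 1278)) = Mul(-23, Add(-20, 1278)) = Mul(-23, 1258) = -28934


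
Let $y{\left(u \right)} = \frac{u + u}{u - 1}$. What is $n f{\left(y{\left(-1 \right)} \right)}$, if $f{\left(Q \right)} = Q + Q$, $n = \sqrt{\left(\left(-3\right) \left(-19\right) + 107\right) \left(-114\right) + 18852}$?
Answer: $4 \sqrt{39} \approx 24.98$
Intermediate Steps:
$y{\left(u \right)} = \frac{2 u}{-1 + u}$
$n = 2 \sqrt{39}$ ($n = \sqrt{\left(57 + 107\right) \left(-114\right) + 18852} = \sqrt{164 \left(-114\right) + 18852} = \sqrt{-18696 + 18852} = \sqrt{156} = 2 \sqrt{39} \approx 12.49$)
$f{\left(Q \right)} = 2 Q$
$n f{\left(y{\left(-1 \right)} \right)} = 2 \sqrt{39} \cdot 2 \cdot 2 \left(-1\right) \frac{1}{-1 - 1} = 2 \sqrt{39} \cdot 2 \cdot 2 \left(-1\right) \frac{1}{-2} = 2 \sqrt{39} \cdot 2 \cdot 2 \left(-1\right) \left(- \frac{1}{2}\right) = 2 \sqrt{39} \cdot 2 \cdot 1 = 2 \sqrt{39} \cdot 2 = 4 \sqrt{39}$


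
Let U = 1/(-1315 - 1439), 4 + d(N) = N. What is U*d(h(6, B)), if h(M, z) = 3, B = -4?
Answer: 1/2754 ≈ 0.00036311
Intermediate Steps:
d(N) = -4 + N
U = -1/2754 (U = 1/(-2754) = -1/2754 ≈ -0.00036311)
U*d(h(6, B)) = -(-4 + 3)/2754 = -1/2754*(-1) = 1/2754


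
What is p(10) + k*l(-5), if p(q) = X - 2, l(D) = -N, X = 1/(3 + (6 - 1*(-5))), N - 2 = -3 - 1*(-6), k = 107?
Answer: -7517/14 ≈ -536.93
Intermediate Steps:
N = 5 (N = 2 + (-3 - 1*(-6)) = 2 + (-3 + 6) = 2 + 3 = 5)
X = 1/14 (X = 1/(3 + (6 + 5)) = 1/(3 + 11) = 1/14 ≈ 0.071429)
l(D) = -5 (l(D) = -1*5 = -5)
p(q) = -27/14 (p(q) = 1/14 - 2 = -27/14)
p(10) + k*l(-5) = -27/14 + 107*(-5) = -27/14 - 535 = -7517/14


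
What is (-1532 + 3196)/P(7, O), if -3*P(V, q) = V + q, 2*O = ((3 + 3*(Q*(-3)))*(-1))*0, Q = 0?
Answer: -4992/7 ≈ -713.14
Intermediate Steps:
O = 0 (O = (((3 + 3*(0*(-3)))*(-1))*0)/2 = (((3 + 3*0)*(-1))*0)/2 = (((3 + 0)*(-1))*0)/2 = ((3*(-1))*0)/2 = (-3*0)/2 = (1/2)*0 = 0)
P(V, q) = -V/3 - q/3 (P(V, q) = -(V + q)/3 = -V/3 - q/3)
(-1532 + 3196)/P(7, O) = (-1532 + 3196)/(-1/3*7 - 1/3*0) = 1664/(-7/3 + 0) = 1664/(-7/3) = 1664*(-3/7) = -4992/7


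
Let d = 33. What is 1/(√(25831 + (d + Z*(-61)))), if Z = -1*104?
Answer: √2013/8052 ≈ 0.0055721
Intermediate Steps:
Z = -104
1/(√(25831 + (d + Z*(-61)))) = 1/(√(25831 + (33 - 104*(-61)))) = 1/(√(25831 + (33 + 6344))) = 1/(√(25831 + 6377)) = 1/(√32208) = 1/(4*√2013) = √2013/8052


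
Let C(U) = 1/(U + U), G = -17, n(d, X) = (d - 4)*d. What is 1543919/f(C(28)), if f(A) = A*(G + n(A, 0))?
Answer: -271136879104/53535 ≈ -5.0647e+6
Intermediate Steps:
n(d, X) = d*(-4 + d) (n(d, X) = (-4 + d)*d = d*(-4 + d))
C(U) = 1/(2*U)
f(A) = A*(-17 + A*(-4 + A))
1543919/f(C(28)) = 1543919/((((½)/28)*(-17 + ((½)/28)*(-4 + (½)/28)))) = 1543919/((((½)*(1/28))*(-17 + ((½)*(1/28))*(-4 + (½)*(1/28))))) = 1543919/(((-17 + (-4 + 1/56)/56)/56)) = 1543919/(((-17 + (1/56)*(-223/56))/56)) = 1543919/(((-17 - 223/3136)/56)) = 1543919/(((1/56)*(-53535/3136))) = 1543919/(-53535/175616) = 1543919*(-175616/53535) = -271136879104/53535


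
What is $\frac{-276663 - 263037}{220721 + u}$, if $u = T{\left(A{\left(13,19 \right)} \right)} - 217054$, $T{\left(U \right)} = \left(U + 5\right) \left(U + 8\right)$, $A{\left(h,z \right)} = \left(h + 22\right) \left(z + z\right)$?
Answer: $- \frac{539700}{1789897} \approx -0.30153$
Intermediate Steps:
$A{\left(h,z \right)} = 2 z \left(22 + h\right)$ ($A{\left(h,z \right)} = \left(22 + h\right) 2 z = 2 z \left(22 + h\right)$)
$T{\left(U \right)} = \left(5 + U\right) \left(8 + U\right)$
$u = 1569176$ ($u = \left(40 + \left(2 \cdot 19 \left(22 + 13\right)\right)^{2} + 13 \cdot 2 \cdot 19 \left(22 + 13\right)\right) - 217054 = \left(40 + \left(2 \cdot 19 \cdot 35\right)^{2} + 13 \cdot 2 \cdot 19 \cdot 35\right) - 217054 = \left(40 + 1330^{2} + 13 \cdot 1330\right) - 217054 = \left(40 + 1768900 + 17290\right) - 217054 = 1786230 - 217054 = 1569176$)
$\frac{-276663 - 263037}{220721 + u} = \frac{-276663 - 263037}{220721 + 1569176} = - \frac{539700}{1789897}$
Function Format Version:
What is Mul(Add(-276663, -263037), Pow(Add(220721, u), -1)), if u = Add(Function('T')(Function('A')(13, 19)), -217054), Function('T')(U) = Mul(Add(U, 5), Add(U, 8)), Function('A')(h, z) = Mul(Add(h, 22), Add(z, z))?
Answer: Rational(-539700, 1789897) ≈ -0.30153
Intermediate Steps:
Function('A')(h, z) = Mul(2, z, Add(22, h)) (Function('A')(h, z) = Mul(Add(22, h), Mul(2, z)) = Mul(2, z, Add(22, h)))
Function('T')(U) = Mul(Add(5, U), Add(8, U))
u = 1569176 (u = Add(Add(40, Pow(Mul(2, 19, Add(22, 13)), 2), Mul(13, Mul(2, 19, Add(22, 13)))), -217054) = Add(Add(40, Pow(Mul(2, 19, 35), 2), Mul(13, Mul(2, 19, 35))), -217054) = Add(Add(40, Pow(1330, 2), Mul(13, 1330)), -217054) = Add(Add(40, 1768900, 17290), -217054) = Add(1786230, -217054) = 1569176)
Mul(Add(-276663, -263037), Pow(Add(220721, u), -1)) = Mul(Add(-276663, -263037), Pow(Add(220721, 1569176), -1)) = Mul(-539700, Pow(1789897, -1)) = Mul(-539700, Rational(1, 1789897)) = Rational(-539700, 1789897)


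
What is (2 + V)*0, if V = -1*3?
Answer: 0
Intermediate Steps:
V = -3
(2 + V)*0 = (2 - 3)*0 = -1*0 = 0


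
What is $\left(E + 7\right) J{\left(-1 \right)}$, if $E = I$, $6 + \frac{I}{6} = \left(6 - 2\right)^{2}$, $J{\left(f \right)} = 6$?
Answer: $402$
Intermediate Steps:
$I = 60$ ($I = -36 + 6 \left(6 - 2\right)^{2} = -36 + 6 \cdot 4^{2} = -36 + 6 \cdot 16 = -36 + 96 = 60$)
$E = 60$
$\left(E + 7\right) J{\left(-1 \right)} = \left(60 + 7\right) 6 = 67 \cdot 6 = 402$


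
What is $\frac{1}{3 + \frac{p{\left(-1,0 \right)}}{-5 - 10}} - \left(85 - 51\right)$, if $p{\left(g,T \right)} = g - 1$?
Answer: $- \frac{1583}{47} \approx -33.681$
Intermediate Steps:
$p{\left(g,T \right)} = -1 + g$
$\frac{1}{3 + \frac{p{\left(-1,0 \right)}}{-5 - 10}} - \left(85 - 51\right) = \frac{1}{3 + \frac{-1 - 1}{-5 - 10}} - \left(85 - 51\right) = \frac{1}{3 - \frac{2}{-15}} - 34 = \frac{1}{3 - - \frac{2}{15}} - 34 = \frac{1}{3 + \frac{2}{15}} - 34 = \frac{1}{\frac{47}{15}} - 34 = \frac{15}{47} - 34 = - \frac{1583}{47}$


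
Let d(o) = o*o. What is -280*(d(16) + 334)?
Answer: -165200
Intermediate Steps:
d(o) = o²
-280*(d(16) + 334) = -280*(16² + 334) = -280*(256 + 334) = -280*590 = -165200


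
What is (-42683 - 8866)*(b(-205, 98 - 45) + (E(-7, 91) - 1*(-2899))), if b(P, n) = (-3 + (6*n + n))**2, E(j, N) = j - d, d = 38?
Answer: -7128092622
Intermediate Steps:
E(j, N) = -38 + j (E(j, N) = j - 1*38 = j - 38 = -38 + j)
b(P, n) = (-3 + 7*n)**2
(-42683 - 8866)*(b(-205, 98 - 45) + (E(-7, 91) - 1*(-2899))) = (-42683 - 8866)*((-3 + 7*(98 - 45))**2 + ((-38 - 7) - 1*(-2899))) = -51549*((-3 + 7*53)**2 + (-45 + 2899)) = -51549*((-3 + 371)**2 + 2854) = -51549*(368**2 + 2854) = -51549*(135424 + 2854) = -51549*138278 = -7128092622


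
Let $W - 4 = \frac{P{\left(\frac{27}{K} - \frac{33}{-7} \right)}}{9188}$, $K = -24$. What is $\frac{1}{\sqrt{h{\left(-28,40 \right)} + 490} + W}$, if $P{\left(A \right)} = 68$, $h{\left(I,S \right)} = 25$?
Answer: $- \frac{4228777}{526503122} + \frac{5276209 \sqrt{515}}{2632515610} \approx 0.037452$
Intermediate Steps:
$W = \frac{9205}{2297}$ ($W = 4 + \frac{68}{9188} = 4 + 68 \cdot \frac{1}{9188} = 4 + \frac{17}{2297} = \frac{9205}{2297} \approx 4.0074$)
$\frac{1}{\sqrt{h{\left(-28,40 \right)} + 490} + W} = \frac{1}{\sqrt{25 + 490} + \frac{9205}{2297}} = \frac{1}{\sqrt{515} + \frac{9205}{2297}} = \frac{1}{\frac{9205}{2297} + \sqrt{515}}$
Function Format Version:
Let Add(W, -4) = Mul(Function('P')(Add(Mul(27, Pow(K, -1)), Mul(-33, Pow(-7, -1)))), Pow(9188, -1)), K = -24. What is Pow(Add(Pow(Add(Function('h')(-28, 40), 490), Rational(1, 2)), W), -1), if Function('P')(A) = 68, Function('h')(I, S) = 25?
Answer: Add(Rational(-4228777, 526503122), Mul(Rational(5276209, 2632515610), Pow(515, Rational(1, 2)))) ≈ 0.037452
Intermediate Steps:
W = Rational(9205, 2297) (W = Add(4, Mul(68, Pow(9188, -1))) = Add(4, Mul(68, Rational(1, 9188))) = Add(4, Rational(17, 2297)) = Rational(9205, 2297) ≈ 4.0074)
Pow(Add(Pow(Add(Function('h')(-28, 40), 490), Rational(1, 2)), W), -1) = Pow(Add(Pow(Add(25, 490), Rational(1, 2)), Rational(9205, 2297)), -1) = Pow(Add(Pow(515, Rational(1, 2)), Rational(9205, 2297)), -1) = Pow(Add(Rational(9205, 2297), Pow(515, Rational(1, 2))), -1)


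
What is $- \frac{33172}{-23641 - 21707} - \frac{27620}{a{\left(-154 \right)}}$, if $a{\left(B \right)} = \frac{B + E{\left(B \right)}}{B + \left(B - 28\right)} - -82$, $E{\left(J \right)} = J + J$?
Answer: $- \frac{2499492089}{7561779} \approx -330.54$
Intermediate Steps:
$E{\left(J \right)} = 2 J$
$a{\left(B \right)} = 82 + \frac{3 B}{-28 + 2 B}$ ($a{\left(B \right)} = \frac{B + 2 B}{B + \left(B - 28\right)} - -82 = \frac{3 B}{B + \left(-28 + B\right)} + 82 = \frac{3 B}{-28 + 2 B} + 82 = 82 + \frac{3 B}{-28 + 2 B}$)
$- \frac{33172}{-23641 - 21707} - \frac{27620}{a{\left(-154 \right)}} = - \frac{33172}{-23641 - 21707} - \frac{27620}{\frac{1}{2} \frac{1}{-14 - 154} \left(-2296 + 167 \left(-154\right)\right)} = - \frac{33172}{-23641 - 21707} - \frac{27620}{\frac{1}{2} \frac{1}{-168} \left(-2296 - 25718\right)} = - \frac{33172}{-45348} - \frac{27620}{\frac{1}{2} \left(- \frac{1}{168}\right) \left(-28014\right)} = \left(-33172\right) \left(- \frac{1}{45348}\right) - \frac{27620}{\frac{667}{8}} = \frac{8293}{11337} - \frac{220960}{667} = - \frac{2499492089}{7561779}$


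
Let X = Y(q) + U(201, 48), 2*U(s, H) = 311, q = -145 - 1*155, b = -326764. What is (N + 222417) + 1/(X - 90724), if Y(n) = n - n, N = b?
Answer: -18901102541/181137 ≈ -1.0435e+5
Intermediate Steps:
N = -326764
q = -300 (q = -145 - 155 = -300)
Y(n) = 0
U(s, H) = 311/2 (U(s, H) = (1/2)*311 = 311/2)
X = 311/2 (X = 0 + 311/2 = 311/2 ≈ 155.50)
(N + 222417) + 1/(X - 90724) = (-326764 + 222417) + 1/(311/2 - 90724) = -104347 + 1/(-181137/2) = -104347 - 2/181137 = -18901102541/181137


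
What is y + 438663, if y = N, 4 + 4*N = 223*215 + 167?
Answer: 450690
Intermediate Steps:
N = 12027 (N = -1 + (223*215 + 167)/4 = -1 + (47945 + 167)/4 = -1 + (1/4)*48112 = -1 + 12028 = 12027)
y = 12027
y + 438663 = 12027 + 438663 = 450690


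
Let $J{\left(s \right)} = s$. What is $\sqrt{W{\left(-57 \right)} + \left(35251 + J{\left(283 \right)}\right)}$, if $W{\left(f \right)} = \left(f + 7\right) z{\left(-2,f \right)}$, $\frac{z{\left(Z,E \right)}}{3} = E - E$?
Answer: $\sqrt{35534} \approx 188.5$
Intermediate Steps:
$z{\left(Z,E \right)} = 0$ ($z{\left(Z,E \right)} = 3 \left(E - E\right) = 3 \cdot 0 = 0$)
$W{\left(f \right)} = 0$ ($W{\left(f \right)} = \left(f + 7\right) 0 = \left(7 + f\right) 0 = 0$)
$\sqrt{W{\left(-57 \right)} + \left(35251 + J{\left(283 \right)}\right)} = \sqrt{0 + \left(35251 + 283\right)} = \sqrt{0 + 35534} = \sqrt{35534}$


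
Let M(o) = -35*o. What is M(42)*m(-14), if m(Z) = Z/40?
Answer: 1029/2 ≈ 514.50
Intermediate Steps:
m(Z) = Z/40 (m(Z) = Z*(1/40) = Z/40)
M(42)*m(-14) = (-35*42)*((1/40)*(-14)) = -1470*(-7/20) = 1029/2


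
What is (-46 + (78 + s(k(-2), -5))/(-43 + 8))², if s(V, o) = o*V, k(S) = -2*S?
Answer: 2782224/1225 ≈ 2271.2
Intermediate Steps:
s(V, o) = V*o
(-46 + (78 + s(k(-2), -5))/(-43 + 8))² = (-46 + (78 - 2*(-2)*(-5))/(-43 + 8))² = (-46 + (78 + 4*(-5))/(-35))² = (-46 + (78 - 20)*(-1/35))² = (-46 + 58*(-1/35))² = (-46 - 58/35)² = (-1668/35)² = 2782224/1225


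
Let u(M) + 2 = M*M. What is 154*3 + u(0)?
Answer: 460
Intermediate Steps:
u(M) = -2 + M² (u(M) = -2 + M*M = -2 + M²)
154*3 + u(0) = 154*3 + (-2 + 0²) = 462 + (-2 + 0) = 462 - 2 = 460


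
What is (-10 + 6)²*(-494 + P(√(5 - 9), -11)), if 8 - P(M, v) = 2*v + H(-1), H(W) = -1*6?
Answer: -7328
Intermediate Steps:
H(W) = -6
P(M, v) = 14 - 2*v (P(M, v) = 8 - (2*v - 6) = 8 - (-6 + 2*v) = 8 + (6 - 2*v) = 14 - 2*v)
(-10 + 6)²*(-494 + P(√(5 - 9), -11)) = (-10 + 6)²*(-494 + (14 - 2*(-11))) = (-4)²*(-494 + (14 + 22)) = 16*(-494 + 36) = 16*(-458) = -7328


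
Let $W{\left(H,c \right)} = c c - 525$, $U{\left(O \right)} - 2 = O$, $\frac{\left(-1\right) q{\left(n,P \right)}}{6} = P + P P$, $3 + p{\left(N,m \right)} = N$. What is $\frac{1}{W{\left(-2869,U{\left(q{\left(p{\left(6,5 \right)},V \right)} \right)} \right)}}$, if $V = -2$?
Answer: $- \frac{1}{425} \approx -0.0023529$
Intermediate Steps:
$p{\left(N,m \right)} = -3 + N$
$q{\left(n,P \right)} = - 6 P - 6 P^{2}$ ($q{\left(n,P \right)} = - 6 \left(P + P P\right) = - 6 \left(P + P^{2}\right) = - 6 P - 6 P^{2}$)
$U{\left(O \right)} = 2 + O$
$W{\left(H,c \right)} = -525 + c^{2}$ ($W{\left(H,c \right)} = c^{2} - 525 = -525 + c^{2}$)
$\frac{1}{W{\left(-2869,U{\left(q{\left(p{\left(6,5 \right)},V \right)} \right)} \right)}} = \frac{1}{-525 + \left(2 - - 12 \left(1 - 2\right)\right)^{2}} = \frac{1}{-525 + \left(2 - \left(-12\right) \left(-1\right)\right)^{2}} = \frac{1}{-525 + \left(2 - 12\right)^{2}} = \frac{1}{-525 + \left(-10\right)^{2}} = \frac{1}{-525 + 100} = \frac{1}{-425} = - \frac{1}{425}$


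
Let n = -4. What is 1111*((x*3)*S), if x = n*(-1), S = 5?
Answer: 66660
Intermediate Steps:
x = 4 (x = -4*(-1) = 4)
1111*((x*3)*S) = 1111*((4*3)*5) = 1111*(12*5) = 1111*60 = 66660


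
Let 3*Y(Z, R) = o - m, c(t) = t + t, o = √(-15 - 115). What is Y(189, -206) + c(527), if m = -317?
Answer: 3479/3 + I*√130/3 ≈ 1159.7 + 3.8006*I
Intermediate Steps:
o = I*√130 (o = √(-130) = I*√130 ≈ 11.402*I)
c(t) = 2*t
Y(Z, R) = 317/3 + I*√130/3 (Y(Z, R) = (I*√130 - 1*(-317))/3 = (I*√130 + 317)/3 = (317 + I*√130)/3 = 317/3 + I*√130/3)
Y(189, -206) + c(527) = (317/3 + I*√130/3) + 2*527 = (317/3 + I*√130/3) + 1054 = 3479/3 + I*√130/3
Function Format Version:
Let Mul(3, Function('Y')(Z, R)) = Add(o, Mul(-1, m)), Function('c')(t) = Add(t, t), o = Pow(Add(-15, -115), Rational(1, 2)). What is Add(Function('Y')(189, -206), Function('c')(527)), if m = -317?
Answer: Add(Rational(3479, 3), Mul(Rational(1, 3), I, Pow(130, Rational(1, 2)))) ≈ Add(1159.7, Mul(3.8006, I))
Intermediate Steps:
o = Mul(I, Pow(130, Rational(1, 2))) (o = Pow(-130, Rational(1, 2)) = Mul(I, Pow(130, Rational(1, 2))) ≈ Mul(11.402, I))
Function('c')(t) = Mul(2, t)
Function('Y')(Z, R) = Add(Rational(317, 3), Mul(Rational(1, 3), I, Pow(130, Rational(1, 2)))) (Function('Y')(Z, R) = Mul(Rational(1, 3), Add(Mul(I, Pow(130, Rational(1, 2))), Mul(-1, -317))) = Mul(Rational(1, 3), Add(Mul(I, Pow(130, Rational(1, 2))), 317)) = Mul(Rational(1, 3), Add(317, Mul(I, Pow(130, Rational(1, 2))))) = Add(Rational(317, 3), Mul(Rational(1, 3), I, Pow(130, Rational(1, 2)))))
Add(Function('Y')(189, -206), Function('c')(527)) = Add(Add(Rational(317, 3), Mul(Rational(1, 3), I, Pow(130, Rational(1, 2)))), Mul(2, 527)) = Add(Add(Rational(317, 3), Mul(Rational(1, 3), I, Pow(130, Rational(1, 2)))), 1054) = Add(Rational(3479, 3), Mul(Rational(1, 3), I, Pow(130, Rational(1, 2))))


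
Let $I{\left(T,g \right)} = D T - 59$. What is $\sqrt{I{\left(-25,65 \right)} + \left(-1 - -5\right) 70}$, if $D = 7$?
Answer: $\sqrt{46} \approx 6.7823$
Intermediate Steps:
$I{\left(T,g \right)} = -59 + 7 T$ ($I{\left(T,g \right)} = 7 T - 59 = -59 + 7 T$)
$\sqrt{I{\left(-25,65 \right)} + \left(-1 - -5\right) 70} = \sqrt{\left(-59 + 7 \left(-25\right)\right) + \left(-1 - -5\right) 70} = \sqrt{\left(-59 - 175\right) + \left(-1 + 5\right) 70} = \sqrt{-234 + 4 \cdot 70} = \sqrt{-234 + 280} = \sqrt{46}$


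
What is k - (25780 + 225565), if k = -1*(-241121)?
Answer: -10224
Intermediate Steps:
k = 241121
k - (25780 + 225565) = 241121 - (25780 + 225565) = 241121 - 1*251345 = 241121 - 251345 = -10224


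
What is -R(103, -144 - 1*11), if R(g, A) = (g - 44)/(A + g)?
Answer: 59/52 ≈ 1.1346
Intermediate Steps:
R(g, A) = (-44 + g)/(A + g)
-R(103, -144 - 1*11) = -(-44 + 103)/((-144 - 1*11) + 103) = -59/((-144 - 11) + 103) = -59/(-155 + 103) = -59/(-52) = -(-1)*59/52 = -1*(-59/52) = 59/52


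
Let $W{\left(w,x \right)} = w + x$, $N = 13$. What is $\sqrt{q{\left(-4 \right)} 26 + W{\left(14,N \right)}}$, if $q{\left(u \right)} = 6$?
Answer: $\sqrt{183} \approx 13.528$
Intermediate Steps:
$\sqrt{q{\left(-4 \right)} 26 + W{\left(14,N \right)}} = \sqrt{6 \cdot 26 + \left(14 + 13\right)} = \sqrt{156 + 27} = \sqrt{183}$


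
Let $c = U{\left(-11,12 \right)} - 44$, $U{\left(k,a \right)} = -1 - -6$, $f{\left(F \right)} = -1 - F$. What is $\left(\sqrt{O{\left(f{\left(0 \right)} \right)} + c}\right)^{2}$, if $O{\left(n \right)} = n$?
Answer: $-40$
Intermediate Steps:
$U{\left(k,a \right)} = 5$ ($U{\left(k,a \right)} = -1 + 6 = 5$)
$c = -39$ ($c = 5 - 44 = -39$)
$\left(\sqrt{O{\left(f{\left(0 \right)} \right)} + c}\right)^{2} = \left(\sqrt{\left(-1 - 0\right) - 39}\right)^{2} = \left(\sqrt{\left(-1 + 0\right) - 39}\right)^{2} = \left(\sqrt{-1 - 39}\right)^{2} = \left(\sqrt{-40}\right)^{2} = \left(2 i \sqrt{10}\right)^{2} = -40$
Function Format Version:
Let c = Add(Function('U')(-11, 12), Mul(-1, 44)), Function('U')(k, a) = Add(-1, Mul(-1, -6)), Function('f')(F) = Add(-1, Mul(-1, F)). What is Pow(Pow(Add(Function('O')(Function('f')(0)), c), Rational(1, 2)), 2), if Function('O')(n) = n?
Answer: -40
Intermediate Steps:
Function('U')(k, a) = 5 (Function('U')(k, a) = Add(-1, 6) = 5)
c = -39 (c = Add(5, Mul(-1, 44)) = Add(5, -44) = -39)
Pow(Pow(Add(Function('O')(Function('f')(0)), c), Rational(1, 2)), 2) = Pow(Pow(Add(Add(-1, Mul(-1, 0)), -39), Rational(1, 2)), 2) = Pow(Pow(Add(Add(-1, 0), -39), Rational(1, 2)), 2) = Pow(Pow(Add(-1, -39), Rational(1, 2)), 2) = Pow(Pow(-40, Rational(1, 2)), 2) = Pow(Mul(2, I, Pow(10, Rational(1, 2))), 2) = -40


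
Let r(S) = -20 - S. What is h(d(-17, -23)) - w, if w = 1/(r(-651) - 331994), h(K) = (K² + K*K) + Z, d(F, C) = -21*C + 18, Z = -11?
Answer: 166341243734/331363 ≈ 5.0199e+5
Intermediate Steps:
d(F, C) = 18 - 21*C
h(K) = -11 + 2*K² (h(K) = (K² + K*K) - 11 = (K² + K²) - 11 = 2*K² - 11 = -11 + 2*K²)
w = -1/331363 (w = 1/((-20 - 1*(-651)) - 331994) = 1/((-20 + 651) - 331994) = 1/(631 - 331994) = 1/(-331363) = -1/331363 ≈ -3.0178e-6)
h(d(-17, -23)) - w = (-11 + 2*(18 - 21*(-23))²) - 1*(-1/331363) = (-11 + 2*(18 + 483)²) + 1/331363 = (-11 + 2*501²) + 1/331363 = (-11 + 2*251001) + 1/331363 = (-11 + 502002) + 1/331363 = 501991 + 1/331363 = 166341243734/331363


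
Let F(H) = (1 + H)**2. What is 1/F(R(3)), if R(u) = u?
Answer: 1/16 ≈ 0.062500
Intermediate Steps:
1/F(R(3)) = 1/((1 + 3)**2) = 1/(4**2) = 1/16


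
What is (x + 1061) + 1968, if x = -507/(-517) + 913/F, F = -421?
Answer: 659024479/217657 ≈ 3027.8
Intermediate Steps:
x = -258574/217657 (x = -507/(-517) + 913/(-421) = -507*(-1/517) + 913*(-1/421) = 507/517 - 913/421 = -258574/217657 ≈ -1.1880)
(x + 1061) + 1968 = (-258574/217657 + 1061) + 1968 = 230675503/217657 + 1968 = 659024479/217657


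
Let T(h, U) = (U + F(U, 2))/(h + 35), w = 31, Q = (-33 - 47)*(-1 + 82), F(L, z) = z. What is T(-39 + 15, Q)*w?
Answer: -200818/11 ≈ -18256.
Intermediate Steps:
Q = -6480 (Q = -80*81 = -6480)
T(h, U) = (2 + U)/(35 + h) (T(h, U) = (U + 2)/(h + 35) = (2 + U)/(35 + h))
T(-39 + 15, Q)*w = ((2 - 6480)/(35 + (-39 + 15)))*31 = (-6478/(35 - 24))*31 = (-6478/11)*31 = ((1/11)*(-6478))*31 = -6478/11*31 = -200818/11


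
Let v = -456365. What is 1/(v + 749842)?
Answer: 1/293477 ≈ 3.4074e-6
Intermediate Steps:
1/(v + 749842) = 1/(-456365 + 749842) = 1/293477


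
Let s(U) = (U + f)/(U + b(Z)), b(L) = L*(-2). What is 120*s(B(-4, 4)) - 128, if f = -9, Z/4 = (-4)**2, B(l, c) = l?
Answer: -1278/11 ≈ -116.18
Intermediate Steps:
Z = 64 (Z = 4*(-4)**2 = 4*16 = 64)
b(L) = -2*L
s(U) = (-9 + U)/(-128 + U) (s(U) = (U - 9)/(U - 2*64) = (-9 + U)/(U - 128) = (-9 + U)/(-128 + U))
120*s(B(-4, 4)) - 128 = 120*((-9 - 4)/(-128 - 4)) - 128 = 120*(-13/(-132)) - 128 = 120*(-1/132*(-13)) - 128 = 120*(13/132) - 128 = 130/11 - 128 = -1278/11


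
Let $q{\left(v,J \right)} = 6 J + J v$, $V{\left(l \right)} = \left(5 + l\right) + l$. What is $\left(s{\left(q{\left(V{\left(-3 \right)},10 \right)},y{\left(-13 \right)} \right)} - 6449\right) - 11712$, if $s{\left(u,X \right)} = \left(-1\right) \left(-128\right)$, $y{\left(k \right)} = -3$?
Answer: $-18033$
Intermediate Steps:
$V{\left(l \right)} = 5 + 2 l$
$s{\left(u,X \right)} = 128$
$\left(s{\left(q{\left(V{\left(-3 \right)},10 \right)},y{\left(-13 \right)} \right)} - 6449\right) - 11712 = \left(128 - 6449\right) - 11712 = -6321 - 11712 = -18033$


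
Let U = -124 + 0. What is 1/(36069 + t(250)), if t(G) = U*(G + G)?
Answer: -1/25931 ≈ -3.8564e-5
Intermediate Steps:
U = -124
t(G) = -248*G (t(G) = -124*(G + G) = -248*G)
1/(36069 + t(250)) = 1/(36069 - 248*250) = 1/(36069 - 62000) = 1/(-25931) = -1/25931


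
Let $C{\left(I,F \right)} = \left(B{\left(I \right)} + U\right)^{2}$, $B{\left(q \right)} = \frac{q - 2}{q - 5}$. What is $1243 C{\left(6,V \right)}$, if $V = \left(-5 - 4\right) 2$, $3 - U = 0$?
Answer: $60907$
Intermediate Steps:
$B{\left(q \right)} = \frac{-2 + q}{-5 + q}$
$U = 3$ ($U = 3 - 0 = 3 + 0 = 3$)
$V = -18$ ($V = \left(-9\right) 2 = -18$)
$C{\left(I,F \right)} = \left(3 + \frac{-2 + I}{-5 + I}\right)^{2}$ ($C{\left(I,F \right)} = \left(\frac{-2 + I}{-5 + I} + 3\right)^{2} = \left(3 + \frac{-2 + I}{-5 + I}\right)^{2}$)
$1243 C{\left(6,V \right)} = 1243 \frac{\left(-17 + 4 \cdot 6\right)^{2}}{\left(-5 + 6\right)^{2}} = 1243 \left(-17 + 24\right)^{2} \cdot 1^{-2} = 1243 \cdot 7^{2} \cdot 1 = 1243 \cdot 49 \cdot 1 = 1243 \cdot 49 = 60907$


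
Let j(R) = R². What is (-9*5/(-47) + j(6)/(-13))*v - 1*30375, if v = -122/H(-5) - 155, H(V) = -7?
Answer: -128847834/4277 ≈ -30126.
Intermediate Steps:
v = -963/7 (v = -122/(-7) - 155 = -122*(-⅐) - 155 = 122/7 - 155 = -963/7 ≈ -137.57)
(-9*5/(-47) + j(6)/(-13))*v - 1*30375 = (-9*5/(-47) + 6²/(-13))*(-963/7) - 1*30375 = (-45*(-1/47) + 36*(-1/13))*(-963/7) - 30375 = (45/47 - 36/13)*(-963/7) - 30375 = -1107/611*(-963/7) - 30375 = 1066041/4277 - 30375 = -128847834/4277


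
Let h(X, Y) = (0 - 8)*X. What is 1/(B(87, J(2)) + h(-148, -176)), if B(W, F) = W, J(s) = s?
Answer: 1/1271 ≈ 0.00078678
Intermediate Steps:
h(X, Y) = -8*X
1/(B(87, J(2)) + h(-148, -176)) = 1/(87 - 8*(-148)) = 1/(87 + 1184) = 1/1271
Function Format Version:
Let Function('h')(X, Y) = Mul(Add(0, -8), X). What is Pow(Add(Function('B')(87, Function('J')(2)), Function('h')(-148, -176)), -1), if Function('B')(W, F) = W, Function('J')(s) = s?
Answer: Rational(1, 1271) ≈ 0.00078678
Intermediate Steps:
Function('h')(X, Y) = Mul(-8, X)
Pow(Add(Function('B')(87, Function('J')(2)), Function('h')(-148, -176)), -1) = Pow(Add(87, Mul(-8, -148)), -1) = Pow(Add(87, 1184), -1) = Pow(1271, -1) = Rational(1, 1271)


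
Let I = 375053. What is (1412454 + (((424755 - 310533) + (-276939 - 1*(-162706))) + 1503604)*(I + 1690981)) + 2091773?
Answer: 3106477764389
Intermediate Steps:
(1412454 + (((424755 - 310533) + (-276939 - 1*(-162706))) + 1503604)*(I + 1690981)) + 2091773 = (1412454 + (((424755 - 310533) + (-276939 - 1*(-162706))) + 1503604)*(375053 + 1690981)) + 2091773 = (1412454 + ((114222 + (-276939 + 162706)) + 1503604)*2066034) + 2091773 = (1412454 + ((114222 - 114233) + 1503604)*2066034) + 2091773 = (1412454 + (-11 + 1503604)*2066034) + 2091773 = (1412454 + 1503593*2066034) + 2091773 = (1412454 + 3106474260162) + 2091773 = 3106475672616 + 2091773 = 3106477764389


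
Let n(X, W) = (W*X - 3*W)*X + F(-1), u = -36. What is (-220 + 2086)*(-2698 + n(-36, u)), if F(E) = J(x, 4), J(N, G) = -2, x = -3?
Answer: -99353304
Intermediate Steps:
F(E) = -2
n(X, W) = -2 + X*(-3*W + W*X) (n(X, W) = (W*X - 3*W)*X - 2 = (-3*W + W*X)*X - 2 = X*(-3*W + W*X) - 2 = -2 + X*(-3*W + W*X))
(-220 + 2086)*(-2698 + n(-36, u)) = (-220 + 2086)*(-2698 + (-2 - 36*(-36)**2 - 3*(-36)*(-36))) = 1866*(-2698 + (-2 - 36*1296 - 3888)) = 1866*(-2698 + (-2 - 46656 - 3888)) = 1866*(-2698 - 50546) = 1866*(-53244) = -99353304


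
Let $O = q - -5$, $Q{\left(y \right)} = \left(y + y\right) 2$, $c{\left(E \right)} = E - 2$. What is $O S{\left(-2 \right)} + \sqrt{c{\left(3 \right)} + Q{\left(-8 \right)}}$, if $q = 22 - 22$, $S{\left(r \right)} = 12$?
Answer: $60 + i \sqrt{31} \approx 60.0 + 5.5678 i$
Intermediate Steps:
$c{\left(E \right)} = -2 + E$
$q = 0$ ($q = 22 - 22 = 0$)
$Q{\left(y \right)} = 4 y$ ($Q{\left(y \right)} = 2 y 2 = 4 y$)
$O = 5$ ($O = 0 - -5 = 0 + 5 = 5$)
$O S{\left(-2 \right)} + \sqrt{c{\left(3 \right)} + Q{\left(-8 \right)}} = 5 \cdot 12 + \sqrt{\left(-2 + 3\right) + 4 \left(-8\right)} = 60 + \sqrt{1 - 32} = 60 + \sqrt{-31} = 60 + i \sqrt{31}$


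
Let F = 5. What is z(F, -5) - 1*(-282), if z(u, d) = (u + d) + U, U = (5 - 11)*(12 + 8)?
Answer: 162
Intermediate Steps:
U = -120 (U = -6*20 = -120)
z(u, d) = -120 + d + u (z(u, d) = (u + d) - 120 = (d + u) - 120 = -120 + d + u)
z(F, -5) - 1*(-282) = (-120 - 5 + 5) - 1*(-282) = -120 + 282 = 162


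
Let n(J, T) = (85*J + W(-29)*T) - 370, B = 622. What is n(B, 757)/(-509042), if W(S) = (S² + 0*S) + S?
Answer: -333592/254521 ≈ -1.3107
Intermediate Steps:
W(S) = S + S² (W(S) = (S² + 0) + S = S² + S = S + S²)
n(J, T) = -370 + 85*J + 812*T (n(J, T) = (85*J + (-29*(1 - 29))*T) - 370 = (85*J + (-29*(-28))*T) - 370 = (85*J + 812*T) - 370 = -370 + 85*J + 812*T)
n(B, 757)/(-509042) = (-370 + 85*622 + 812*757)/(-509042) = (-370 + 52870 + 614684)*(-1/509042) = 667184*(-1/509042) = -333592/254521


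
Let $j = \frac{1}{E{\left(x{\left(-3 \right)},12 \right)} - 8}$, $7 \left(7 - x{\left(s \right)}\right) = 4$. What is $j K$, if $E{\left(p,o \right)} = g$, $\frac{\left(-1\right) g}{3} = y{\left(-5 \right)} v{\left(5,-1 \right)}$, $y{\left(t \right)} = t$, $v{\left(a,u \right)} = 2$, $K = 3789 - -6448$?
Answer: $\frac{10237}{22} \approx 465.32$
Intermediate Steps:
$x{\left(s \right)} = \frac{45}{7}$ ($x{\left(s \right)} = 7 - \frac{4}{7} = \frac{45}{7}$)
$K = 10237$ ($K = 3789 + 6448 = 10237$)
$g = 30$ ($g = - 3 \left(\left(-5\right) 2\right) = \left(-3\right) \left(-10\right) = 30$)
$E{\left(p,o \right)} = 30$
$j = \frac{1}{22}$ ($j = \frac{1}{30 - 8} = \frac{1}{22} \approx 0.045455$)
$j K = \frac{1}{22} \cdot 10237 = \frac{10237}{22}$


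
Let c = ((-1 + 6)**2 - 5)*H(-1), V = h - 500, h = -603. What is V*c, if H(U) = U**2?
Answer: -22060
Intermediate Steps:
V = -1103 (V = -603 - 500 = -1103)
c = 20 (c = ((-1 + 6)**2 - 5)*(-1)**2 = (5**2 - 5)*1 = (25 - 5)*1 = 20*1 = 20)
V*c = -1103*20 = -22060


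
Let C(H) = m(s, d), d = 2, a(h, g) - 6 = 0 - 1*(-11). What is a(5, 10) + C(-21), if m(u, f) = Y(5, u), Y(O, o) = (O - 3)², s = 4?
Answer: 21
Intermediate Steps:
a(h, g) = 17 (a(h, g) = 6 + (0 - 1*(-11)) = 6 + (0 + 11) = 6 + 11 = 17)
Y(O, o) = (-3 + O)²
m(u, f) = 4 (m(u, f) = (-3 + 5)² = 2² = 4)
C(H) = 4
a(5, 10) + C(-21) = 17 + 4 = 21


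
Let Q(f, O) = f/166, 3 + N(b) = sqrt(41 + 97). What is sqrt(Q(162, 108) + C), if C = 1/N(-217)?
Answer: sqrt(-13280 + 6723*sqrt(138))/(83*sqrt(-3 + sqrt(138))) ≈ 1.0441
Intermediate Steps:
N(b) = -3 + sqrt(138) (N(b) = -3 + sqrt(41 + 97) = -3 + sqrt(138))
Q(f, O) = f/166 (Q(f, O) = f*(1/166) = f/166)
C = 1/(-3 + sqrt(138)) ≈ 0.11432
sqrt(Q(162, 108) + C) = sqrt((1/166)*162 + (1/43 + sqrt(138)/129)) = sqrt(81/83 + (1/43 + sqrt(138)/129)) = sqrt(3566/3569 + sqrt(138)/129)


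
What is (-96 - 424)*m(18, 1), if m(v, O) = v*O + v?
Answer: -18720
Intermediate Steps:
m(v, O) = v + O*v (m(v, O) = O*v + v = v + O*v)
(-96 - 424)*m(18, 1) = (-96 - 424)*(18*(1 + 1)) = -9360*2 = -520*36 = -18720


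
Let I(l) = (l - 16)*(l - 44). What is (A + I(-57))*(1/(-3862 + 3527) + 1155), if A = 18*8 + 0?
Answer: 2908507708/335 ≈ 8.6821e+6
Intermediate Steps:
A = 144 (A = 144 + 0 = 144)
I(l) = (-44 + l)*(-16 + l) (I(l) = (-16 + l)*(-44 + l) = (-44 + l)*(-16 + l))
(A + I(-57))*(1/(-3862 + 3527) + 1155) = (144 + (704 + (-57)² - 60*(-57)))*(1/(-3862 + 3527) + 1155) = (144 + (704 + 3249 + 3420))*(1/(-335) + 1155) = (144 + 7373)*(-1/335 + 1155) = 7517*(386924/335) = 2908507708/335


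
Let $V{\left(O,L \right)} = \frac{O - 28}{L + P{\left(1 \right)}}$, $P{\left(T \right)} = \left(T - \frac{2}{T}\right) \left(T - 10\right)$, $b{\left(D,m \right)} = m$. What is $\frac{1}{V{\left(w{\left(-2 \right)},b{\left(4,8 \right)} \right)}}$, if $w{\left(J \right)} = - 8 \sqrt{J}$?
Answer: $- \frac{119}{228} + \frac{17 i \sqrt{2}}{114} \approx -0.52193 + 0.21089 i$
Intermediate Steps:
$P{\left(T \right)} = \left(-10 + T\right) \left(T - \frac{2}{T}\right)$ ($P{\left(T \right)} = \left(T - \frac{2}{T}\right) \left(-10 + T\right) = \left(-10 + T\right) \left(T - \frac{2}{T}\right)$)
$V{\left(O,L \right)} = \frac{-28 + O}{9 + L}$ ($V{\left(O,L \right)} = \frac{O - 28}{L + \left(-2 + 1^{2} - 10 + \frac{20}{1}\right)} = \frac{-28 + O}{L + \left(-2 + 1 - 10 + 20 \cdot 1\right)} = \frac{-28 + O}{L + \left(-2 + 1 - 10 + 20\right)} = \frac{-28 + O}{L + 9} = \frac{-28 + O}{9 + L}$)
$\frac{1}{V{\left(w{\left(-2 \right)},b{\left(4,8 \right)} \right)}} = \frac{1}{\frac{1}{9 + 8} \left(-28 - 8 \sqrt{-2}\right)} = \frac{1}{\frac{1}{17} \left(-28 - 8 i \sqrt{2}\right)} = \frac{1}{- \frac{28}{17} - \frac{8 i \sqrt{2}}{17}}$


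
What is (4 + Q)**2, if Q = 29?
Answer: 1089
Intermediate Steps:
(4 + Q)**2 = (4 + 29)**2 = 33**2 = 1089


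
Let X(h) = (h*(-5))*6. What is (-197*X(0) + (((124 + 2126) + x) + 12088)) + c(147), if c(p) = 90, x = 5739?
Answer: 20167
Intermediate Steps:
X(h) = -30*h (X(h) = -5*h*6 = -30*h)
(-197*X(0) + (((124 + 2126) + x) + 12088)) + c(147) = (-(-5910)*0 + (((124 + 2126) + 5739) + 12088)) + 90 = (-197*0 + ((2250 + 5739) + 12088)) + 90 = (0 + (7989 + 12088)) + 90 = (0 + 20077) + 90 = 20077 + 90 = 20167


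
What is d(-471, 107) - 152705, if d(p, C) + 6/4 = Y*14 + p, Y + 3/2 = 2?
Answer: -306341/2 ≈ -1.5317e+5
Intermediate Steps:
Y = 1/2 (Y = -3/2 + 2 = 1/2 ≈ 0.50000)
d(p, C) = 11/2 + p (d(p, C) = -3/2 + ((1/2)*14 + p) = -3/2 + (7 + p) = 11/2 + p)
d(-471, 107) - 152705 = (11/2 - 471) - 152705 = -931/2 - 152705 = -306341/2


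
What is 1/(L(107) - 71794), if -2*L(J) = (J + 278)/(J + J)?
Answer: -428/30728217 ≈ -1.3929e-5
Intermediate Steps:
L(J) = -(278 + J)/(4*J) (L(J) = -(J + 278)/(2*(J + J)) = -(278 + J)/(2*(2*J)) = -(278 + J)*1/(2*J)/2 = -(278 + J)/(4*J))
1/(L(107) - 71794) = 1/((¼)*(-278 - 1*107)/107 - 71794) = 1/((¼)*(1/107)*(-278 - 107) - 71794) = 1/((¼)*(1/107)*(-385) - 71794) = 1/(-385/428 - 71794) = 1/(-30728217/428) = -428/30728217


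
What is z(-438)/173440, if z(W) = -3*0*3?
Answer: 0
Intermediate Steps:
z(W) = 0 (z(W) = 0*3 = 0)
z(-438)/173440 = 0/173440 = 0*(1/173440) = 0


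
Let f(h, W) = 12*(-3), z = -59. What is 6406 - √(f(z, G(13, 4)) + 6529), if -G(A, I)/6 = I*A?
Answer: 6406 - √6493 ≈ 6325.4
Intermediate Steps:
G(A, I) = -6*A*I (G(A, I) = -6*I*A = -6*A*I)
f(h, W) = -36
6406 - √(f(z, G(13, 4)) + 6529) = 6406 - √(-36 + 6529) = 6406 - √6493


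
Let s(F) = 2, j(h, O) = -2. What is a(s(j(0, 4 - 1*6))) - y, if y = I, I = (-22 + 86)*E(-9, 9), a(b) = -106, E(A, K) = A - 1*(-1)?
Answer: 406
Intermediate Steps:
E(A, K) = 1 + A (E(A, K) = A + 1 = 1 + A)
I = -512 (I = (-22 + 86)*(1 - 9) = 64*(-8) = -512)
y = -512
a(s(j(0, 4 - 1*6))) - y = -106 - 1*(-512) = -106 + 512 = 406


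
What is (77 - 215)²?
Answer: 19044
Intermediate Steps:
(77 - 215)² = (-138)² = 19044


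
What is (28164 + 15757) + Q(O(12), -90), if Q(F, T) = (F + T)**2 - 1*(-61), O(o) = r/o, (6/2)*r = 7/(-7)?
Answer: 67504753/1296 ≈ 52087.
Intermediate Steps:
r = -1/3 (r = (7/(-7))/3 = (7*(-1/7))/3 = (1/3)*(-1) = -1/3 ≈ -0.33333)
O(o) = -1/(3*o)
Q(F, T) = 61 + (F + T)**2 (Q(F, T) = (F + T)**2 + 61 = 61 + (F + T)**2)
(28164 + 15757) + Q(O(12), -90) = (28164 + 15757) + (61 + (-1/3/12 - 90)**2) = 43921 + (61 + (-1/3*1/12 - 90)**2) = 43921 + (61 + (-1/36 - 90)**2) = 43921 + (61 + (-3241/36)**2) = 43921 + (61 + 10504081/1296) = 43921 + 10583137/1296 = 67504753/1296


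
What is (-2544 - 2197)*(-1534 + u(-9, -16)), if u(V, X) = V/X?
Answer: 116320435/16 ≈ 7.2700e+6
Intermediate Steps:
(-2544 - 2197)*(-1534 + u(-9, -16)) = (-2544 - 2197)*(-1534 - 9/(-16)) = -4741*(-1534 - 9*(-1/16)) = -4741*(-1534 + 9/16) = -4741*(-24535/16) = 116320435/16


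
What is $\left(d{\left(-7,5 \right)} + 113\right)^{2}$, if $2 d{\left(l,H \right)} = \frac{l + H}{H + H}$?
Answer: $\frac{1274641}{100} \approx 12746.0$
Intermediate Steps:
$d{\left(l,H \right)} = \frac{H + l}{4 H}$ ($d{\left(l,H \right)} = \frac{\left(l + H\right) \frac{1}{H + H}}{2} = \frac{\left(H + l\right) \frac{1}{2 H}}{2} = \frac{\frac{1}{2} \frac{1}{H} \left(H + l\right)}{2} = \frac{H + l}{4 H}$)
$\left(d{\left(-7,5 \right)} + 113\right)^{2} = \left(\frac{5 - 7}{4 \cdot 5} + 113\right)^{2} = \left(\frac{1}{4} \cdot \frac{1}{5} \left(-2\right) + 113\right)^{2} = \left(- \frac{1}{10} + 113\right)^{2} = \left(\frac{1129}{10}\right)^{2} = \frac{1274641}{100}$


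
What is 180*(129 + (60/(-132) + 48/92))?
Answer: 5877720/253 ≈ 23232.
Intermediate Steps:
180*(129 + (60/(-132) + 48/92)) = 180*(129 + (60*(-1/132) + 48*(1/92))) = 180*(129 + (-5/11 + 12/23)) = 180*(129 + 17/253) = 180*(32654/253) = 5877720/253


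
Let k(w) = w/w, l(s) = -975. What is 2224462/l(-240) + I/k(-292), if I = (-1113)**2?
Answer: 1205575313/975 ≈ 1.2365e+6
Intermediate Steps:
k(w) = 1
I = 1238769
2224462/l(-240) + I/k(-292) = 2224462/(-975) + 1238769/1 = 2224462*(-1/975) + 1238769*1 = -2224462/975 + 1238769 = 1205575313/975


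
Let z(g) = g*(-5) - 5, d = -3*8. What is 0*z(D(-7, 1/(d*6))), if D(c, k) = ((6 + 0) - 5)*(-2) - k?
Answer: 0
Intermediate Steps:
d = -24
D(c, k) = -2 - k (D(c, k) = (6 - 5)*(-2) - k = 1*(-2) - k = -2 - k)
z(g) = -5 - 5*g (z(g) = -5*g - 5 = -5 - 5*g)
0*z(D(-7, 1/(d*6))) = 0*(-5 - 5*(-2 - 1/((-24)*6))) = 0*(-5 - 5*(-2 - (-1)/(24*6))) = 0*(-5 - 5*(-2 - 1*(-1/144))) = 0*(-5 - 5*(-2 + 1/144)) = 0*(-5 - 5*(-287/144)) = 0*(-5 + 1435/144) = 0*(715/144) = 0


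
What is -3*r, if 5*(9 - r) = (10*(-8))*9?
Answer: -459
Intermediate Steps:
r = 153 (r = 9 - 10*(-8)*9/5 = 9 - (-16)*9 = 9 - ⅕*(-720) = 9 + 144 = 153)
-3*r = -3*153 = -459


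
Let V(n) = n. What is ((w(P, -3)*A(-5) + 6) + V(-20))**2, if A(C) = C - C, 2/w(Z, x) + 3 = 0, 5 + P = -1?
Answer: 196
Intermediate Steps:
P = -6 (P = -5 - 1 = -6)
w(Z, x) = -2/3 (w(Z, x) = 2/(-3 + 0) = 2/(-3) = 2*(-1/3) = -2/3)
A(C) = 0
((w(P, -3)*A(-5) + 6) + V(-20))**2 = ((-2/3*0 + 6) - 20)**2 = ((0 + 6) - 20)**2 = (6 - 20)**2 = (-14)**2 = 196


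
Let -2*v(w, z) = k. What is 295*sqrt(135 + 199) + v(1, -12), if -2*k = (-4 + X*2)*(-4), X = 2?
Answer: 295*sqrt(334) ≈ 5391.3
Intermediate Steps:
k = 0 (k = -(-4 + 2*2)*(-4)/2 = -(-4 + 4)*(-4)/2 = -0*(-4) = -1/2*0 = 0)
v(w, z) = 0 (v(w, z) = -1/2*0 = 0)
295*sqrt(135 + 199) + v(1, -12) = 295*sqrt(135 + 199) + 0 = 295*sqrt(334) + 0 = 295*sqrt(334)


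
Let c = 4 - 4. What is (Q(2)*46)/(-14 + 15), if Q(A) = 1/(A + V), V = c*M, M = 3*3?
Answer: 23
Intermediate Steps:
c = 0
M = 9
V = 0 (V = 0*9 = 0)
Q(A) = 1/A (Q(A) = 1/(A + 0) = 1/A)
(Q(2)*46)/(-14 + 15) = (46/2)/(-14 + 15) = ((½)*46)/1 = 23*1 = 23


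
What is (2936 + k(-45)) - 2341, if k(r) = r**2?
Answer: 2620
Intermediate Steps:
(2936 + k(-45)) - 2341 = (2936 + (-45)**2) - 2341 = (2936 + 2025) - 2341 = 4961 - 2341 = 2620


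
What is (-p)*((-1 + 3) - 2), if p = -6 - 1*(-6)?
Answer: 0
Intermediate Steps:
p = 0 (p = -6 + 6 = 0)
(-p)*((-1 + 3) - 2) = (-1*0)*((-1 + 3) - 2) = 0*(2 - 2) = 0*0 = 0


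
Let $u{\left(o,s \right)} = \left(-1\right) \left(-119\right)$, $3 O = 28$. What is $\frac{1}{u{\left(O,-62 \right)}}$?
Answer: $\frac{1}{119} \approx 0.0084034$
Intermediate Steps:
$O = \frac{28}{3}$ ($O = \frac{1}{3} \cdot 28 = \frac{28}{3} \approx 9.3333$)
$u{\left(o,s \right)} = 119$
$\frac{1}{u{\left(O,-62 \right)}} = \frac{1}{119}$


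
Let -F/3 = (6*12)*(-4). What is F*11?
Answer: 9504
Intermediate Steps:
F = 864 (F = -3*6*12*(-4) = -216*(-4) = -3*(-288) = 864)
F*11 = 864*11 = 9504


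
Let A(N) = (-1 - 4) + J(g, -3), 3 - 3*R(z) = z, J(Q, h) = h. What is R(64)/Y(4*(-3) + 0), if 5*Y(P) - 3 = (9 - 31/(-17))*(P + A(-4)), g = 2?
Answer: 5185/10887 ≈ 0.47626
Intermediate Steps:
R(z) = 1 - z/3
A(N) = -8 (A(N) = (-1 - 4) - 3 = -5 - 3 = -8)
Y(P) = -1421/85 + 184*P/85 (Y(P) = ⅗ + ((9 - 31/(-17))*(P - 8))/5 = ⅗ + ((9 - 31*(-1/17))*(-8 + P))/5 = ⅗ + ((9 + 31/17)*(-8 + P))/5 = ⅗ + (184*(-8 + P)/17)/5 = ⅗ + (-1472/17 + 184*P/17)/5 = ⅗ + (-1472/85 + 184*P/85) = -1421/85 + 184*P/85)
R(64)/Y(4*(-3) + 0) = (1 - ⅓*64)/(-1421/85 + 184*(4*(-3) + 0)/85) = (1 - 64/3)/(-1421/85 + 184*(-12 + 0)/85) = -61/(3*(-1421/85 + (184/85)*(-12))) = -61/(3*(-1421/85 - 2208/85)) = -61/(3*(-3629/85)) = -61/3*(-85/3629) = 5185/10887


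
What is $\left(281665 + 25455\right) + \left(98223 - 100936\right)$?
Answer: $304407$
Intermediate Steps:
$\left(281665 + 25455\right) + \left(98223 - 100936\right) = 307120 + \left(98223 - 100936\right) = 307120 - 2713 = 304407$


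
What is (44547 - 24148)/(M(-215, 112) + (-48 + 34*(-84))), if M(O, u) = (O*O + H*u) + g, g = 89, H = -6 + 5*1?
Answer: 20399/43298 ≈ 0.47113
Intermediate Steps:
H = -1 (H = -6 + 5 = -1)
M(O, u) = 89 + O² - u (M(O, u) = (O*O - u) + 89 = (O² - u) + 89 = 89 + O² - u)
(44547 - 24148)/(M(-215, 112) + (-48 + 34*(-84))) = (44547 - 24148)/((89 + (-215)² - 1*112) + (-48 + 34*(-84))) = 20399/((89 + 46225 - 112) + (-48 - 2856)) = 20399/(46202 - 2904) = 20399/43298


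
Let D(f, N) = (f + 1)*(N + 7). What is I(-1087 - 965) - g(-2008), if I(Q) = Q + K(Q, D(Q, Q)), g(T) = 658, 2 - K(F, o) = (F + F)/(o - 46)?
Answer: -3786007396/1398083 ≈ -2708.0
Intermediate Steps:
D(f, N) = (1 + f)*(7 + N)
K(F, o) = 2 - 2*F/(-46 + o) (K(F, o) = 2 - (F + F)/(o - 46) = 2 - 2*F/(-46 + o))
I(Q) = Q + 2*(-39 + Q² + 7*Q)/(-39 + Q² + 8*Q) (I(Q) = Q + 2*(-46 + (7 + Q + 7*Q + Q*Q) - Q)/(-46 + (7 + Q + 7*Q + Q*Q)) = Q + 2*(-46 + (7 + Q + 7*Q + Q²) - Q)/(-46 + (7 + Q + 7*Q + Q²)) = Q + 2*(-46 + (7 + Q² + 8*Q) - Q)/(-46 + (7 + Q² + 8*Q)) = Q + 2*(-39 + Q² + 7*Q)/(-39 + Q² + 8*Q))
I(-1087 - 965) - g(-2008) = (-78 + (-1087 - 965)³ - 25*(-1087 - 965) + 10*(-1087 - 965)²)/(-39 + (-1087 - 965)² + 8*(-1087 - 965)) - 1*658 = (-78 + (-2052)³ - 25*(-2052) + 10*(-2052)²)/(-39 + (-2052)² + 8*(-2052)) - 658 = (-78 - 8640364608 + 51300 + 10*4210704)/(-39 + 4210704 - 16416) - 658 = (-78 - 8640364608 + 51300 + 42107040)/4194249 - 658 = (1/4194249)*(-8598206346) - 658 = -2866068782/1398083 - 658 = -3786007396/1398083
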